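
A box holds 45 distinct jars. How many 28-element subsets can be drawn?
C(45,28) = 45!/(28!×17!) = 1103068603890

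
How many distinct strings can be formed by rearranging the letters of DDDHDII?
7! / (4! × 1! × 2!) = 105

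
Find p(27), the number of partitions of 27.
Pentagonal recurrence p(n) = p(n-1) + p(n-2) - p(n-5) - p(n-7) + p(n-12) + p(n-15) - ... gives p(0..26) = 1, 1, 2, 3, 5, 7, 11, 15, 22, 30, 42, 56, 77, 101, 135, 176, 231, 297, 385, 490, 627, 792, 1002, 1255, 1575, 1958, 2436. p(27) = p(26) + p(25) - p(22) - p(20) + p(15) + p(12) - p(5) - p(1) = 2436 + 1958 - 1002 - 627 + 176 + 77 - 7 - 1 = 3010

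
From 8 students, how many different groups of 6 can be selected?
C(8,6) = 8!/(6!×2!) = 28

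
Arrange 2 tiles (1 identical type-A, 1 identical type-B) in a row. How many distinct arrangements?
2! / (1! × 1!) = 2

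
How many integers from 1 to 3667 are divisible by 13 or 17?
⌊3667/13⌋ + ⌊3667/17⌋ - ⌊3667/221⌋ = 282 + 215 - 16 = 481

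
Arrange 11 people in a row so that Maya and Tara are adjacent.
Treat as block: (11-1)! × 2! = 3628800 × 2 = 7257600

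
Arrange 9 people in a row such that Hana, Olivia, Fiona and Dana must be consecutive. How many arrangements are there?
Treat the 4 as one block: (9-4+1)! × 4! = 720 × 24 = 17280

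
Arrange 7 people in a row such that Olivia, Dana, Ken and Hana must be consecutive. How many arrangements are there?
Treat the 4 as one block: (7-4+1)! × 4! = 24 × 24 = 576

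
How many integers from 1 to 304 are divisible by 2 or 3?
⌊304/2⌋ + ⌊304/3⌋ - ⌊304/6⌋ = 152 + 101 - 50 = 203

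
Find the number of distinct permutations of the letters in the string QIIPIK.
6! / (1! × 1! × 1! × 3!) = 120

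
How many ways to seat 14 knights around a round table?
Circular: fix one position, arrange the rest. (14-1)! = 6227020800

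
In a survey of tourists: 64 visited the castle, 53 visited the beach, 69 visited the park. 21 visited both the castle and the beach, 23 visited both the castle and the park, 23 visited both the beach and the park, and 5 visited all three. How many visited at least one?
|A∪B∪C| = 64+53+69-21-23-23+5 = 124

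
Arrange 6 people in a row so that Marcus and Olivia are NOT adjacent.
Total - adjacent = 6! - (6-1)!×2 = 720 - 240 = 480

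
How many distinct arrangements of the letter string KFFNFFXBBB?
10! / (1! × 4! × 1! × 3! × 1!) = 25200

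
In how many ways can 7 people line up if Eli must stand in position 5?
Fix one position: (7-1)! = 720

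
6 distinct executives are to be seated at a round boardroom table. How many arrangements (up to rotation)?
Circular: fix one position, arrange the rest. (6-1)! = 120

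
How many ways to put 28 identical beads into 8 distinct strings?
C(28+8-1, 8-1) = C(35, 7) = 6724520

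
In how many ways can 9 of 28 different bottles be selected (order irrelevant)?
C(28,9) = 28!/(9!×19!) = 6906900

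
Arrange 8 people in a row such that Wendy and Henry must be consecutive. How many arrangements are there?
Treat the 2 as one block: (8-2+1)! × 2! = 5040 × 2 = 10080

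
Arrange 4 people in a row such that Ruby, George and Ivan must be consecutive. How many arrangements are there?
Treat the 3 as one block: (4-3+1)! × 3! = 2 × 6 = 12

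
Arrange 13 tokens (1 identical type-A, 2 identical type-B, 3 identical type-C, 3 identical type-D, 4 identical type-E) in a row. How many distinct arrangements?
13! / (1! × 2! × 3! × 3! × 4!) = 3603600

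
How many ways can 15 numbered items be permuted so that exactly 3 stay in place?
Choose the 3 fixed points C(15,3) = 455, derange the rest: !12 = Σ_{j=0}^{12} (-1)^j·12!/j! = 479001600 - 479001600 + 239500800 - 79833600 + 19958400 - 3991680 + 665280 - 95040 + 11880 - 1320 + 132 - 12 + 1 = 176214841. Product = 455 × 176214841 = 80177752655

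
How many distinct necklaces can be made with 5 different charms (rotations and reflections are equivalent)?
(5-1)!/2 = 24/2 = 12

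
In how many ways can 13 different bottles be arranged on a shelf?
13! = 6227020800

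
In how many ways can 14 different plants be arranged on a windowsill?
14! = 87178291200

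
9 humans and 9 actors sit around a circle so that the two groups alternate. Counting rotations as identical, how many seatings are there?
Fix one of the humans: (9-1)! ways for the remaining humans, × 9! ways for the actors = 40320 × 362880 = 14631321600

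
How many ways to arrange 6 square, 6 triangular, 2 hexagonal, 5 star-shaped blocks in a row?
19! / (6! × 6! × 2! × 5!) = 977728752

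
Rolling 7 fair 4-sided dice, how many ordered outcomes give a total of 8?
Coefficient of x^8 in (x + x² + ... + x^4)^7. By inclusion-exclusion on dice exceeding 4: Σ_j (-1)^j C(7,j)·C(8-1-4j, 6) = C(7,0)·C(7,6) = 1·7 = 7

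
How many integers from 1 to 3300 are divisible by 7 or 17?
⌊3300/7⌋ + ⌊3300/17⌋ - ⌊3300/119⌋ = 471 + 194 - 27 = 638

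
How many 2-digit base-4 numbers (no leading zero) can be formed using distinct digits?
First digit: 3 choices (nonzero). Then descending: 3 × 3 = 9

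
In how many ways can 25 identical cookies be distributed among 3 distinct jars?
C(25+3-1, 3-1) = C(27, 2) = 351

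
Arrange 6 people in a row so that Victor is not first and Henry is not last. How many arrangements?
By inclusion-exclusion: 6! - 2×(6-1)! + (6-2)! = 720 - 240 + 24 = 504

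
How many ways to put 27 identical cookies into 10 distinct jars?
C(27+10-1, 10-1) = C(36, 9) = 94143280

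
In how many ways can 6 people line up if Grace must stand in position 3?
Fix one position: (6-1)! = 120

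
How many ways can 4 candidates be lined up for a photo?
4! = 24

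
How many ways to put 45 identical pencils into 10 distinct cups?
C(45+10-1, 10-1) = C(54, 9) = 5317936260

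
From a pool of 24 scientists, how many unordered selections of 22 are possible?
C(24,22) = 24!/(22!×2!) = 276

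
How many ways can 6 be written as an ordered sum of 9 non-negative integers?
C(6+9-1, 9-1) = C(14, 8) = 3003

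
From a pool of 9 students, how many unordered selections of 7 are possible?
C(9,7) = 9!/(7!×2!) = 36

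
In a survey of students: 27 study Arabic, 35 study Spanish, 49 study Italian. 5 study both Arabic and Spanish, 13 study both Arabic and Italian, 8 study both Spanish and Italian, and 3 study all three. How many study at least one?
|A∪B∪C| = 27+35+49-5-13-8+3 = 88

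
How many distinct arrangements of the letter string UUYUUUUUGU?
10! / (8! × 1! × 1!) = 90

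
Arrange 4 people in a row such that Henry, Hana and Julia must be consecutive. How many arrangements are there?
Treat the 3 as one block: (4-3+1)! × 3! = 2 × 6 = 12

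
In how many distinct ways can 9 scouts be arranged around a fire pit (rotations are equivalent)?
Circular: fix one position, arrange the rest. (9-1)! = 40320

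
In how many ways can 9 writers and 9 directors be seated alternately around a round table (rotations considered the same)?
Fix one of the writers: (9-1)! ways for the remaining writers, × 9! ways for the directors = 40320 × 362880 = 14631321600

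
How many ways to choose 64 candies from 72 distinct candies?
C(72,64) = 72!/(64!×8!) = 11969016345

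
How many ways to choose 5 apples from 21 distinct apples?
C(21,5) = 21!/(5!×16!) = 20349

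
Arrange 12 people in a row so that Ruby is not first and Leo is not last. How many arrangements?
By inclusion-exclusion: 12! - 2×(12-1)! + (12-2)! = 479001600 - 79833600 + 3628800 = 402796800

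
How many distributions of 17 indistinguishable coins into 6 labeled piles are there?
C(17+6-1, 6-1) = C(22, 5) = 26334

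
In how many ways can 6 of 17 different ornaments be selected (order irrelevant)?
C(17,6) = 17!/(6!×11!) = 12376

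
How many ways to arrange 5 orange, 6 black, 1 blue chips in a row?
12! / (5! × 6! × 1!) = 5544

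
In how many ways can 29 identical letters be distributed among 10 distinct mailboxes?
C(29+10-1, 10-1) = C(38, 9) = 163011640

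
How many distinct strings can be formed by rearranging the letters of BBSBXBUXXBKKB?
13! / (1! × 2! × 1! × 3! × 6!) = 720720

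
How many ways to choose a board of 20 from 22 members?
C(22,20) = 22!/(20!×2!) = 231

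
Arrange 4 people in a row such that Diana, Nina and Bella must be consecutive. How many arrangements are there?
Treat the 3 as one block: (4-3+1)! × 3! = 2 × 6 = 12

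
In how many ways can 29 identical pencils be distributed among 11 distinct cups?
C(29+11-1, 11-1) = C(39, 10) = 635745396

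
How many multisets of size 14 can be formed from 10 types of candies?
C(14+10-1, 10-1) = C(23, 9) = 817190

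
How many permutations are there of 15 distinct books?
15! = 1307674368000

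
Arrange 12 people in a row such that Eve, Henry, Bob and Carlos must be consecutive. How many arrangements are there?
Treat the 4 as one block: (12-4+1)! × 4! = 362880 × 24 = 8709120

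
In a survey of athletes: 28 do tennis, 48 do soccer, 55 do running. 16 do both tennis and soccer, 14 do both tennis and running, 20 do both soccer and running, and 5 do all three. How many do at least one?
|A∪B∪C| = 28+48+55-16-14-20+5 = 86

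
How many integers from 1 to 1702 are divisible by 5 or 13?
⌊1702/5⌋ + ⌊1702/13⌋ - ⌊1702/65⌋ = 340 + 130 - 26 = 444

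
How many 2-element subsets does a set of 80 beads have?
C(80,2) = 80!/(2!×78!) = 3160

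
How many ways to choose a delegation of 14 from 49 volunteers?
C(49,14) = 49!/(14!×35!) = 675248872536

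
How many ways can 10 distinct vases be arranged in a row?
10! = 3628800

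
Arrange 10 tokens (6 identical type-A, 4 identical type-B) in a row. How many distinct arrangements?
10! / (6! × 4!) = 210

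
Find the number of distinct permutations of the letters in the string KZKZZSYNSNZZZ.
13! / (2! × 2! × 6! × 1! × 2!) = 1081080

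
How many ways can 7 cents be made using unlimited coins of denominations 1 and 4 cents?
Coefficient of x^7 in 1/(1-x^1) · 1/(1-x^4). Use j coins of 4 for j = 0..⌊7/4⌋ = 1, the rest in 1s: 1 + 1 = 2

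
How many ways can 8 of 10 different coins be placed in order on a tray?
P(10,8) = 10!/(10-8)! = 1814400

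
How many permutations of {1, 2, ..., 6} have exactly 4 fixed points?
Choose the 4 fixed points C(6,4) = 15, derange the rest: !2 = Σ_{j=0}^{2} (-1)^j·2!/j! = 2 - 2 + 1 = 1. Product = 15 × 1 = 15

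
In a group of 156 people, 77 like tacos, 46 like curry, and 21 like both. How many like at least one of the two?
|A∪B| = |A| + |B| - |A∩B| = 77 + 46 - 21 = 102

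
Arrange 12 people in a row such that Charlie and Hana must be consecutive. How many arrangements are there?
Treat the 2 as one block: (12-2+1)! × 2! = 39916800 × 2 = 79833600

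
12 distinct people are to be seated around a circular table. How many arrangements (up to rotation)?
Circular: fix one position, arrange the rest. (12-1)! = 39916800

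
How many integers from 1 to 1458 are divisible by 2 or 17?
⌊1458/2⌋ + ⌊1458/17⌋ - ⌊1458/34⌋ = 729 + 85 - 42 = 772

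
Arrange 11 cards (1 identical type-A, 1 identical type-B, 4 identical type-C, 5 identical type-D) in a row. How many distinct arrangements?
11! / (1! × 1! × 4! × 5!) = 13860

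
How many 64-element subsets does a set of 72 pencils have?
C(72,64) = 72!/(64!×8!) = 11969016345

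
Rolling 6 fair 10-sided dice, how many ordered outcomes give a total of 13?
Coefficient of x^13 in (x + x² + ... + x^10)^6. By inclusion-exclusion on dice exceeding 10: Σ_j (-1)^j C(6,j)·C(13-1-10j, 5) = C(6,0)·C(12,5) = 1·792 = 792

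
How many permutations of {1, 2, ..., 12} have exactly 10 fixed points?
Choose the 10 fixed points C(12,10) = 66, derange the rest: !2 = Σ_{j=0}^{2} (-1)^j·2!/j! = 2 - 2 + 1 = 1. Product = 66 × 1 = 66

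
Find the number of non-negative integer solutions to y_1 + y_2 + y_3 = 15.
C(15+3-1, 3-1) = C(17, 2) = 136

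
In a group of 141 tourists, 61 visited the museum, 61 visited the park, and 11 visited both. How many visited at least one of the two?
|A∪B| = |A| + |B| - |A∩B| = 61 + 61 - 11 = 111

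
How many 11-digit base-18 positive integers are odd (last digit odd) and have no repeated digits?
Last∈{1,3,5,7,9,11,13,15,17}. Last=0: 0. Last nonzero: 9×16×P(16,9) = 597793996800. Total = 597793996800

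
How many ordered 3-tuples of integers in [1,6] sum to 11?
Coefficient of x^11 in (x + x² + ... + x^6)^3. By inclusion-exclusion on dice exceeding 6: Σ_j (-1)^j C(3,j)·C(11-1-6j, 2) = C(3,0)·C(10,2) - C(3,1)·C(4,2) = 1·45 - 3·6 = 27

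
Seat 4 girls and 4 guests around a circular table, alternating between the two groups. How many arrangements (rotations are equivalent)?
Fix one of the girls: (4-1)! ways for the remaining girls, × 4! ways for the guests = 6 × 24 = 144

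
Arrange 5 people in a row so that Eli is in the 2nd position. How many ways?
Fix one position: (5-1)! = 24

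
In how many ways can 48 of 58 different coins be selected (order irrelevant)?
C(58,48) = 58!/(48!×10!) = 52179482355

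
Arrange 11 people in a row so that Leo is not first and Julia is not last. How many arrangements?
By inclusion-exclusion: 11! - 2×(11-1)! + (11-2)! = 39916800 - 7257600 + 362880 = 33022080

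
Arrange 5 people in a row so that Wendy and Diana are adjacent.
Treat as block: (5-1)! × 2! = 24 × 2 = 48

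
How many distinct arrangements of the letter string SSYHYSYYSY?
10! / (5! × 1! × 4!) = 1260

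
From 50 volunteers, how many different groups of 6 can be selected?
C(50,6) = 50!/(6!×44!) = 15890700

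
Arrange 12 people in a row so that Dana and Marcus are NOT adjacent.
Total - adjacent = 12! - (12-1)!×2 = 479001600 - 79833600 = 399168000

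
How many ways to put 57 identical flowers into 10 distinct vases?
C(57+10-1, 10-1) = C(66, 9) = 37014131440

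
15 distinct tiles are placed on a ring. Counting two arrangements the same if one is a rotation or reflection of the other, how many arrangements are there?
(15-1)!/2 = 87178291200/2 = 43589145600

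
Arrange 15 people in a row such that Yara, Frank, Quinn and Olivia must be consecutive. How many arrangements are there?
Treat the 4 as one block: (15-4+1)! × 4! = 479001600 × 24 = 11496038400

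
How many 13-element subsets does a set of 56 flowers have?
C(56,13) = 56!/(13!×43!) = 1889912732400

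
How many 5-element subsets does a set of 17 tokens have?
C(17,5) = 17!/(5!×12!) = 6188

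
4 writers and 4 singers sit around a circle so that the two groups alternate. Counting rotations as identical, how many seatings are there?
Fix one of the writers: (4-1)! ways for the remaining writers, × 4! ways for the singers = 6 × 24 = 144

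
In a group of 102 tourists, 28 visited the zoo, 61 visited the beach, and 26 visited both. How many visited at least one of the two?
|A∪B| = |A| + |B| - |A∩B| = 28 + 61 - 26 = 63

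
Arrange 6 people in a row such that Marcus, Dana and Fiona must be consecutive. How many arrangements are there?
Treat the 3 as one block: (6-3+1)! × 3! = 24 × 6 = 144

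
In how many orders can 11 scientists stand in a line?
11! = 39916800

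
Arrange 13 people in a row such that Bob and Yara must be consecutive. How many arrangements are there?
Treat the 2 as one block: (13-2+1)! × 2! = 479001600 × 2 = 958003200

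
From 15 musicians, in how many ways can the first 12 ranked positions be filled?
P(15,12) = 15!/(15-12)! = 217945728000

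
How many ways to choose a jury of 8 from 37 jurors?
C(37,8) = 37!/(8!×29!) = 38608020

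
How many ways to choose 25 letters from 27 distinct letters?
C(27,25) = 27!/(25!×2!) = 351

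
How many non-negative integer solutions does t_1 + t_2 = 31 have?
C(31+2-1, 2-1) = C(32, 1) = 32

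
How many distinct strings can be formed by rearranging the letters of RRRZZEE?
7! / (2! × 3! × 2!) = 210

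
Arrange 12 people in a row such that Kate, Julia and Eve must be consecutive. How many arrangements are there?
Treat the 3 as one block: (12-3+1)! × 3! = 3628800 × 6 = 21772800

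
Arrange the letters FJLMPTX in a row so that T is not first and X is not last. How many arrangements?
By inclusion-exclusion: 7! - 2×(7-1)! + (7-2)! = 5040 - 1440 + 120 = 3720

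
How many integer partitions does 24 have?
Pentagonal recurrence p(n) = p(n-1) + p(n-2) - p(n-5) - p(n-7) + p(n-12) + p(n-15) - ... gives p(0..23) = 1, 1, 2, 3, 5, 7, 11, 15, 22, 30, 42, 56, 77, 101, 135, 176, 231, 297, 385, 490, 627, 792, 1002, 1255. p(24) = p(23) + p(22) - p(19) - p(17) + p(12) + p(9) - p(2) = 1255 + 1002 - 490 - 297 + 77 + 30 - 2 = 1575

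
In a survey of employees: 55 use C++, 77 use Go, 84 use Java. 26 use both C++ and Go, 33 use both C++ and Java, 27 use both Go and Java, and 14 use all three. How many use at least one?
|A∪B∪C| = 55+77+84-26-33-27+14 = 144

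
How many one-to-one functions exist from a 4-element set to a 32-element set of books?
P(32,4) = 32!/(32-4)! = 863040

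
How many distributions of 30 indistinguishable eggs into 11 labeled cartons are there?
C(30+11-1, 11-1) = C(40, 10) = 847660528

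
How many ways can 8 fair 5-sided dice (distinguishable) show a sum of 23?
Coefficient of x^23 in (x + x² + ... + x^5)^8. By inclusion-exclusion on dice exceeding 5: Σ_j (-1)^j C(8,j)·C(23-1-5j, 7) = C(8,0)·C(22,7) - C(8,1)·C(17,7) + C(8,2)·C(12,7) - C(8,3)·C(7,7) = 1·170544 - 8·19448 + 28·792 - 56·1 = 37080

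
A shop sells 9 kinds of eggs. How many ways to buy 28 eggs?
C(28+9-1, 9-1) = C(36, 8) = 30260340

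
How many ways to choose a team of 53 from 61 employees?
C(61,53) = 61!/(53!×8!) = 2944827765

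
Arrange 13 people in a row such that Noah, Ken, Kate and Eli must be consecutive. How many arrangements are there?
Treat the 4 as one block: (13-4+1)! × 4! = 3628800 × 24 = 87091200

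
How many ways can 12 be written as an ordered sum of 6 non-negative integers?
C(12+6-1, 6-1) = C(17, 5) = 6188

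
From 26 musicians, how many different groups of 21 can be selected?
C(26,21) = 26!/(21!×5!) = 65780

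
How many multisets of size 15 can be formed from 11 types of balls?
C(15+11-1, 11-1) = C(25, 10) = 3268760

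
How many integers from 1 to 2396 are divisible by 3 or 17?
⌊2396/3⌋ + ⌊2396/17⌋ - ⌊2396/51⌋ = 798 + 140 - 46 = 892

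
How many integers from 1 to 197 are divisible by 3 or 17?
⌊197/3⌋ + ⌊197/17⌋ - ⌊197/51⌋ = 65 + 11 - 3 = 73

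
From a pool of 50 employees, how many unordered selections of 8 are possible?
C(50,8) = 50!/(8!×42!) = 536878650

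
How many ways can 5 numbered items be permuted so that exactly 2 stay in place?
Choose the 2 fixed points C(5,2) = 10, derange the rest: !3 = Σ_{j=0}^{3} (-1)^j·3!/j! = 6 - 6 + 3 - 1 = 2. Product = 10 × 2 = 20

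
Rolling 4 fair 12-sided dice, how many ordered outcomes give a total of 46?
Coefficient of x^46 in (x + x² + ... + x^12)^4. By inclusion-exclusion on dice exceeding 12: Σ_j (-1)^j C(4,j)·C(46-1-12j, 3) = C(4,0)·C(45,3) - C(4,1)·C(33,3) + C(4,2)·C(21,3) - C(4,3)·C(9,3) = 1·14190 - 4·5456 + 6·1330 - 4·84 = 10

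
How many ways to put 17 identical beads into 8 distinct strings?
C(17+8-1, 8-1) = C(24, 7) = 346104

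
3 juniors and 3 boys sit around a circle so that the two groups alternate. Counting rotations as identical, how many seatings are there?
Fix one of the juniors: (3-1)! ways for the remaining juniors, × 3! ways for the boys = 2 × 6 = 12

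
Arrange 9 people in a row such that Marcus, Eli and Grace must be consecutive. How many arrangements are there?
Treat the 3 as one block: (9-3+1)! × 3! = 5040 × 6 = 30240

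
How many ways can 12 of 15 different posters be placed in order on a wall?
P(15,12) = 15!/(15-12)! = 217945728000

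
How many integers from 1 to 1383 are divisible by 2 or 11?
⌊1383/2⌋ + ⌊1383/11⌋ - ⌊1383/22⌋ = 691 + 125 - 62 = 754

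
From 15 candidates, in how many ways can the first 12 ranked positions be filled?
P(15,12) = 15!/(15-12)! = 217945728000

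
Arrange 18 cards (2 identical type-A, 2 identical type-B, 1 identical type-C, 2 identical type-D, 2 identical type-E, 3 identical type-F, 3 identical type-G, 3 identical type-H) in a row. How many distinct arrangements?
18! / (2! × 2! × 1! × 2! × 2! × 3! × 3! × 3!) = 1852538688000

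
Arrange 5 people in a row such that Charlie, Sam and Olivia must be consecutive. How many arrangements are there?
Treat the 3 as one block: (5-3+1)! × 3! = 6 × 6 = 36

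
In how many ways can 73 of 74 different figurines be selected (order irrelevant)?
C(74,73) = 74!/(73!×1!) = 74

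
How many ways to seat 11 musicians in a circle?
Circular: fix one position, arrange the rest. (11-1)! = 3628800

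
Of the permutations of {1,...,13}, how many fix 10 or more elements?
Exactly j fixed points: C(13,j)·!(13-j); sum over j ≥ 10 (derangement numbers via !m = (m-1)·(!(m-1) + !(m-2)): !0..!3 = 1, 0, 1, 2). Σ_{j=10}^{13} C(13,j)·!(13-j) = C(13,10)·!3 + C(13,11)·!2 + C(13,12)·!1 + C(13,13)·!0 = 286·2 + 78·1 + 13·0 + 1·1 = 651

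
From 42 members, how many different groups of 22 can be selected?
C(42,22) = 42!/(22!×20!) = 513791607420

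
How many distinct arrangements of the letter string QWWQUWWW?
8! / (5! × 2! × 1!) = 168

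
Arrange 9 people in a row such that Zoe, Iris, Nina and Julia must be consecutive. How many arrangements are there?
Treat the 4 as one block: (9-4+1)! × 4! = 720 × 24 = 17280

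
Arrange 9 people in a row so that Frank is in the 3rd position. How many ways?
Fix one position: (9-1)! = 40320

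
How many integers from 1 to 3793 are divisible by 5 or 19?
⌊3793/5⌋ + ⌊3793/19⌋ - ⌊3793/95⌋ = 758 + 199 - 39 = 918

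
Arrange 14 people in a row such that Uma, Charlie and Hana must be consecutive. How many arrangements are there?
Treat the 3 as one block: (14-3+1)! × 3! = 479001600 × 6 = 2874009600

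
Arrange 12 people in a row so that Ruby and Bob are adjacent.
Treat as block: (12-1)! × 2! = 39916800 × 2 = 79833600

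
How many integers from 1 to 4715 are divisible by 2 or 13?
⌊4715/2⌋ + ⌊4715/13⌋ - ⌊4715/26⌋ = 2357 + 362 - 181 = 2538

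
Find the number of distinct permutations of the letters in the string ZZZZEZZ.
7! / (6! × 1!) = 7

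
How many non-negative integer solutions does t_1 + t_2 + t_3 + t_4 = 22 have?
C(22+4-1, 4-1) = C(25, 3) = 2300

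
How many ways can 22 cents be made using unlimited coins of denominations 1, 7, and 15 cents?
Coefficient of x^22 in 1/(1-x^1) · 1/(1-x^7) · 1/(1-x^15). Case on j = number of 15-cent coins (j = 0..1); remainder r = 22 - 15j is made from {1,7} in ⌊r/7⌋+1 ways. r = 22, 7 → 4 + 2 = 6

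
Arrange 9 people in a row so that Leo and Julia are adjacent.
Treat as block: (9-1)! × 2! = 40320 × 2 = 80640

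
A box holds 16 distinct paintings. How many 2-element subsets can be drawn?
C(16,2) = 16!/(2!×14!) = 120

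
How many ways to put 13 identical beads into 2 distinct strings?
C(13+2-1, 2-1) = C(14, 1) = 14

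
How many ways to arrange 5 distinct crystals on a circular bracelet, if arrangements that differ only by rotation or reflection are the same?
(5-1)!/2 = 24/2 = 12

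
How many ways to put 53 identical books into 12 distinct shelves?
C(53+12-1, 12-1) = C(64, 11) = 743595781824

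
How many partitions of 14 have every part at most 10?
Let r_j(i) = number of partitions of i into parts ≤ j, for i = 0..14. r_1(i) = 1 for all i; r_j(i) = r_{j-1}(i) + r_j(i-j). Rows j = 2..10: ≤2: 1 1 2 2 3 3 4 4 5 5 6 6 7 7 8; ≤3: 1 1 2 3 4 5 7 8 10 12 14 16 19 21 24; ≤4: 1 1 2 3 5 6 9 11 15 18 23 27 34 39 47; ≤5: 1 1 2 3 5 7 10 13 18 23 30 37 47 57 70; ≤6: 1 1 2 3 5 7 11 14 20 26 35 44 58 71 90; ≤7: 1 1 2 3 5 7 11 15 21 28 38 49 65 82 105; ≤8: 1 1 2 3 5 7 11 15 22 29 40 52 70 89 116; ≤9: 1 1 2 3 5 7 11 15 22 30 41 54 73 94 123; ≤10: 1 1 2 3 5 7 11 15 22 30 42 55 75 97 128. r_10(14) = 128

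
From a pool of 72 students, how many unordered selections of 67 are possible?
C(72,67) = 72!/(67!×5!) = 13991544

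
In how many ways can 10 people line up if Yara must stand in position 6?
Fix one position: (10-1)! = 362880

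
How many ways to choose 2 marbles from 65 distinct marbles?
C(65,2) = 65!/(2!×63!) = 2080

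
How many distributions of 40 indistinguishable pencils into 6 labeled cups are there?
C(40+6-1, 6-1) = C(45, 5) = 1221759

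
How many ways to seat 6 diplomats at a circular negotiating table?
Circular: fix one position, arrange the rest. (6-1)! = 120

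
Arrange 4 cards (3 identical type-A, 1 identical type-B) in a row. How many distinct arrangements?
4! / (3! × 1!) = 4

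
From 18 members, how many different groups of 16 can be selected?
C(18,16) = 18!/(16!×2!) = 153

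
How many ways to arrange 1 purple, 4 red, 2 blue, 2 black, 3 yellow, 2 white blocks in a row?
14! / (1! × 4! × 2! × 2! × 3! × 2!) = 75675600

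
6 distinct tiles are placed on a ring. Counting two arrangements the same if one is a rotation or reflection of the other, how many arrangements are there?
(6-1)!/2 = 120/2 = 60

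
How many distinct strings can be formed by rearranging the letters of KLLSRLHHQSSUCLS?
15! / (4! × 1! × 1! × 1! × 1! × 1! × 4! × 2!) = 1135134000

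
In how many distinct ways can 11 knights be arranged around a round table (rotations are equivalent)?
Circular: fix one position, arrange the rest. (11-1)! = 3628800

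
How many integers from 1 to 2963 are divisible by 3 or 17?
⌊2963/3⌋ + ⌊2963/17⌋ - ⌊2963/51⌋ = 987 + 174 - 58 = 1103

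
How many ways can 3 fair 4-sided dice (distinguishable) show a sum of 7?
Coefficient of x^7 in (x + x² + ... + x^4)^3. By inclusion-exclusion on dice exceeding 4: Σ_j (-1)^j C(3,j)·C(7-1-4j, 2) = C(3,0)·C(6,2) - C(3,1)·C(2,2) = 1·15 - 3·1 = 12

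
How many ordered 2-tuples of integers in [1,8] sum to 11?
Coefficient of x^11 in (x + x² + ... + x^8)^2. By inclusion-exclusion on dice exceeding 8: Σ_j (-1)^j C(2,j)·C(11-1-8j, 1) = C(2,0)·C(10,1) - C(2,1)·C(2,1) = 1·10 - 2·2 = 6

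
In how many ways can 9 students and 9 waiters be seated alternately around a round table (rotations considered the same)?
Fix one of the students: (9-1)! ways for the remaining students, × 9! ways for the waiters = 40320 × 362880 = 14631321600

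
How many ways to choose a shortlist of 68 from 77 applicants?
C(77,68) = 77!/(68!×9!) = 161322559475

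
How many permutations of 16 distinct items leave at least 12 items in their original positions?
Exactly j fixed points: C(16,j)·!(16-j); sum over j ≥ 12 (derangement numbers via !m = (m-1)·(!(m-1) + !(m-2)): !0..!4 = 1, 0, 1, 2, 9). Σ_{j=12}^{16} C(16,j)·!(16-j) = C(16,12)·!4 + C(16,13)·!3 + C(16,14)·!2 + C(16,15)·!1 + C(16,16)·!0 = 1820·9 + 560·2 + 120·1 + 16·0 + 1·1 = 17621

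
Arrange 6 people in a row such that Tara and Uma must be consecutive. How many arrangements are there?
Treat the 2 as one block: (6-2+1)! × 2! = 120 × 2 = 240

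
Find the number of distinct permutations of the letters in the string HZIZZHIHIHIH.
12! / (3! × 4! × 5!) = 27720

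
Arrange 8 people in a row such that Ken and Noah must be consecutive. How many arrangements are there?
Treat the 2 as one block: (8-2+1)! × 2! = 5040 × 2 = 10080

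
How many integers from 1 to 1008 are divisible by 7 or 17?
⌊1008/7⌋ + ⌊1008/17⌋ - ⌊1008/119⌋ = 144 + 59 - 8 = 195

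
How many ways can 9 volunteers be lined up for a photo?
9! = 362880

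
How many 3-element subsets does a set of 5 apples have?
C(5,3) = 5!/(3!×2!) = 10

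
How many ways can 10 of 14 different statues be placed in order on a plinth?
P(14,10) = 14!/(14-10)! = 3632428800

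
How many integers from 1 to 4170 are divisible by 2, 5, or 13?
⌊4170/2⌋+⌊4170/5⌋+⌊4170/13⌋ - ⌊4170/10⌋-⌊4170/26⌋-⌊4170/65⌋ + ⌊4170/130⌋ = 2085+834+320 - 417-160-64 + 32 = 2630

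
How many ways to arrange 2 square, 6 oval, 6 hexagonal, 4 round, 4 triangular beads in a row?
22! / (2! × 6! × 6! × 4! × 4!) = 1882127847600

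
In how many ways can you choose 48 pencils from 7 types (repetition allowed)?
C(48+7-1, 7-1) = C(54, 6) = 25827165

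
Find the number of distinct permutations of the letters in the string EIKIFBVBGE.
10! / (2! × 1! × 2! × 1! × 2! × 1! × 1!) = 453600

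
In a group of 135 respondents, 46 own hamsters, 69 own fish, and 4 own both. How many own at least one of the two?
|A∪B| = |A| + |B| - |A∩B| = 46 + 69 - 4 = 111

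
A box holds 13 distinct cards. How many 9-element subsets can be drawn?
C(13,9) = 13!/(9!×4!) = 715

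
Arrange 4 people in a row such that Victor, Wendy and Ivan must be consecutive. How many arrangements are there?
Treat the 3 as one block: (4-3+1)! × 3! = 2 × 6 = 12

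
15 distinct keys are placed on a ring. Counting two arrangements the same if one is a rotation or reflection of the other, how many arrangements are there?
(15-1)!/2 = 87178291200/2 = 43589145600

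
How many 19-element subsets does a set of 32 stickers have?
C(32,19) = 32!/(19!×13!) = 347373600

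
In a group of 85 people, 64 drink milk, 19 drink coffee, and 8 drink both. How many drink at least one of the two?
|A∪B| = |A| + |B| - |A∩B| = 64 + 19 - 8 = 75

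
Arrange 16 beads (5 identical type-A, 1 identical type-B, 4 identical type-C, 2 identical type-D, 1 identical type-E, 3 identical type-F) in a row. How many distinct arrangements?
16! / (5! × 1! × 4! × 2! × 1! × 3!) = 605404800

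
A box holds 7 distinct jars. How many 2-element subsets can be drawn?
C(7,2) = 7!/(2!×5!) = 21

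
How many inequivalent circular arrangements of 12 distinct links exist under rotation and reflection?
(12-1)!/2 = 39916800/2 = 19958400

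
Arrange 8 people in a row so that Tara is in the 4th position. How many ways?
Fix one position: (8-1)! = 5040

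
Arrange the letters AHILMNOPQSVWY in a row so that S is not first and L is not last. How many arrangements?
By inclusion-exclusion: 13! - 2×(13-1)! + (13-2)! = 6227020800 - 958003200 + 39916800 = 5308934400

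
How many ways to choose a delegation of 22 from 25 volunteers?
C(25,22) = 25!/(22!×3!) = 2300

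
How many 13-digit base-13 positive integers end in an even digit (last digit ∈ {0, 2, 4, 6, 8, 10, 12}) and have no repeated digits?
Last∈{0,2,4,6,8,10,12}. Last=0: 479001600. Last nonzero: 6×11×P(11,11) = 2634508800. Total = 3113510400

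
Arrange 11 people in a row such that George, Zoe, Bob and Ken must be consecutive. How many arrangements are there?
Treat the 4 as one block: (11-4+1)! × 4! = 40320 × 24 = 967680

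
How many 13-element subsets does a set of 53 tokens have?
C(53,13) = 53!/(13!×40!) = 841392966470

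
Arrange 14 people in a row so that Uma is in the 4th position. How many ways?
Fix one position: (14-1)! = 6227020800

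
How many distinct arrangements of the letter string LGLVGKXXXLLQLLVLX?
17! / (2! × 1! × 1! × 7! × 2! × 4!) = 735134400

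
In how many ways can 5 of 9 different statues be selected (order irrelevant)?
C(9,5) = 9!/(5!×4!) = 126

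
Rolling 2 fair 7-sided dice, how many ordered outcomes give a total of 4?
Coefficient of x^4 in (x + x² + ... + x^7)^2. By inclusion-exclusion on dice exceeding 7: Σ_j (-1)^j C(2,j)·C(4-1-7j, 1) = C(2,0)·C(3,1) = 1·3 = 3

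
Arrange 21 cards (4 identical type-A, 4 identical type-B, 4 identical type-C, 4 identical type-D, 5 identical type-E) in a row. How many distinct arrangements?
21! / (4! × 4! × 4! × 4! × 5!) = 1283268987000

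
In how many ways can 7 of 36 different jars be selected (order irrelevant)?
C(36,7) = 36!/(7!×29!) = 8347680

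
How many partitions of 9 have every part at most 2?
Let r_j(i) = number of partitions of i into parts ≤ j, for i = 0..9. r_1(i) = 1 for all i; r_j(i) = r_{j-1}(i) + r_j(i-j). Rows j = 2..2: ≤2: 1 1 2 2 3 3 4 4 5 5. r_2(9) = 5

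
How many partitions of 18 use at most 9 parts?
By conjugation, equals partitions of 18 into parts ≤ 9. Let r_j(i) = number of partitions of i into parts ≤ j, for i = 0..18. r_1(i) = 1 for all i; r_j(i) = r_{j-1}(i) + r_j(i-j). Rows j = 2..9: ≤2: 1 1 2 2 3 3 4 4 5 5 6 6 7 7 8 8 9 9 10; ≤3: 1 1 2 3 4 5 7 8 10 12 14 16 19 21 24 27 30 33 37; ≤4: 1 1 2 3 5 6 9 11 15 18 23 27 34 39 47 54 64 72 84; ≤5: 1 1 2 3 5 7 10 13 18 23 30 37 47 57 70 84 101 119 141; ≤6: 1 1 2 3 5 7 11 14 20 26 35 44 58 71 90 110 136 163 199; ≤7: 1 1 2 3 5 7 11 15 21 28 38 49 65 82 105 131 164 201 248; ≤8: 1 1 2 3 5 7 11 15 22 29 40 52 70 89 116 146 186 230 288; ≤9: 1 1 2 3 5 7 11 15 22 30 41 54 73 94 123 157 201 252 318. r_9(18) = 318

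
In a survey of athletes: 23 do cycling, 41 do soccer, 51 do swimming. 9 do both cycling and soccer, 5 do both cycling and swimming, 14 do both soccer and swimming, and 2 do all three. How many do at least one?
|A∪B∪C| = 23+41+51-9-5-14+2 = 89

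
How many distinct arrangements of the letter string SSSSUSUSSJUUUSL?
15! / (1! × 5! × 8! × 1!) = 270270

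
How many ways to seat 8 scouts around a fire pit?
Circular: fix one position, arrange the rest. (8-1)! = 5040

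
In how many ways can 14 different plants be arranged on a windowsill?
14! = 87178291200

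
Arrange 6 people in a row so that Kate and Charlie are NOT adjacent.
Total - adjacent = 6! - (6-1)!×2 = 720 - 240 = 480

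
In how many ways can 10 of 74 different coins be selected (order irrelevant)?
C(74,10) = 74!/(10!×64!) = 718406958841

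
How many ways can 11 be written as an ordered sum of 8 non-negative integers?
C(11+8-1, 8-1) = C(18, 7) = 31824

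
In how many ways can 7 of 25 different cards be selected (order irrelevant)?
C(25,7) = 25!/(7!×18!) = 480700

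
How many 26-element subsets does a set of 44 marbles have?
C(44,26) = 44!/(26!×18!) = 1029530696964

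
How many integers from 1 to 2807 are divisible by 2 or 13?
⌊2807/2⌋ + ⌊2807/13⌋ - ⌊2807/26⌋ = 1403 + 215 - 107 = 1511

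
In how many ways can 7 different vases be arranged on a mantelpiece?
7! = 5040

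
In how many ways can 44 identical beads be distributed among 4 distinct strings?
C(44+4-1, 4-1) = C(47, 3) = 16215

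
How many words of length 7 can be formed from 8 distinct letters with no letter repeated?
P(8,7) = 8!/(8-7)! = 40320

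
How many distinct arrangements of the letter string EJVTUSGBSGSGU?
13! / (1! × 1! × 3! × 3! × 1! × 1! × 2! × 1!) = 86486400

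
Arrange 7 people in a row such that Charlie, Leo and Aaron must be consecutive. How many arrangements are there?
Treat the 3 as one block: (7-3+1)! × 3! = 120 × 6 = 720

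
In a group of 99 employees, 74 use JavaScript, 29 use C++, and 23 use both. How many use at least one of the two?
|A∪B| = |A| + |B| - |A∩B| = 74 + 29 - 23 = 80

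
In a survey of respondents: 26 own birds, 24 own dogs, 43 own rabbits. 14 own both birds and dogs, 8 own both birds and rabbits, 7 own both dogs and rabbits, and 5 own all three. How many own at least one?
|A∪B∪C| = 26+24+43-14-8-7+5 = 69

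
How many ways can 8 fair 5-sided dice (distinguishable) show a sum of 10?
Coefficient of x^10 in (x + x² + ... + x^5)^8. By inclusion-exclusion on dice exceeding 5: Σ_j (-1)^j C(8,j)·C(10-1-5j, 7) = C(8,0)·C(9,7) = 1·36 = 36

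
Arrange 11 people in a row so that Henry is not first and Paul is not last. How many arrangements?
By inclusion-exclusion: 11! - 2×(11-1)! + (11-2)! = 39916800 - 7257600 + 362880 = 33022080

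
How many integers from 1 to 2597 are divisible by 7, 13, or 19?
⌊2597/7⌋+⌊2597/13⌋+⌊2597/19⌋ - ⌊2597/91⌋-⌊2597/133⌋-⌊2597/247⌋ + ⌊2597/1729⌋ = 371+199+136 - 28-19-10 + 1 = 650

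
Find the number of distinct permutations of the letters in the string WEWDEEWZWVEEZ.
13! / (1! × 2! × 5! × 4! × 1!) = 1081080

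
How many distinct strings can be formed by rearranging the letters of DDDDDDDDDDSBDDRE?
16! / (1! × 1! × 1! × 1! × 12!) = 43680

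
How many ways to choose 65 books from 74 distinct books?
C(74,65) = 74!/(65!×9!) = 110524147514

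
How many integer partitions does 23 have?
Pentagonal recurrence p(n) = p(n-1) + p(n-2) - p(n-5) - p(n-7) + p(n-12) + p(n-15) - ... gives p(0..22) = 1, 1, 2, 3, 5, 7, 11, 15, 22, 30, 42, 56, 77, 101, 135, 176, 231, 297, 385, 490, 627, 792, 1002. p(23) = p(22) + p(21) - p(18) - p(16) + p(11) + p(8) - p(1) = 1002 + 792 - 385 - 231 + 56 + 22 - 1 = 1255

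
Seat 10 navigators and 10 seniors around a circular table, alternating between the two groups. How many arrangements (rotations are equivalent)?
Fix one of the navigators: (10-1)! ways for the remaining navigators, × 10! ways for the seniors = 362880 × 3628800 = 1316818944000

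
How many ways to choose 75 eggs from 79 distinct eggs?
C(79,75) = 79!/(75!×4!) = 1502501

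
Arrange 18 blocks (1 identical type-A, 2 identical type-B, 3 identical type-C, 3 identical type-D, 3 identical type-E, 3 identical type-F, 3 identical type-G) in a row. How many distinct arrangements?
18! / (1! × 2! × 3! × 3! × 3! × 3! × 3!) = 411675264000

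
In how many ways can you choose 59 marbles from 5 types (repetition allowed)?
C(59+5-1, 5-1) = C(63, 4) = 595665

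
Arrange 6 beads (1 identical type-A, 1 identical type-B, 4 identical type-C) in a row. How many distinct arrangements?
6! / (1! × 1! × 4!) = 30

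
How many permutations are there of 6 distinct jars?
6! = 720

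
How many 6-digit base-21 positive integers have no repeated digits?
First digit: 20 choices (nonzero). Then descending: 20 × 20 × 19 × 18 × 17 × 16 = 37209600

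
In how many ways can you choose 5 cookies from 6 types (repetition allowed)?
C(5+6-1, 6-1) = C(10, 5) = 252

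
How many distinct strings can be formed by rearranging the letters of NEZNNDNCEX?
10! / (2! × 1! × 1! × 1! × 1! × 4!) = 75600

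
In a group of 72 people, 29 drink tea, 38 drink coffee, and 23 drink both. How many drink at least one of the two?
|A∪B| = |A| + |B| - |A∩B| = 29 + 38 - 23 = 44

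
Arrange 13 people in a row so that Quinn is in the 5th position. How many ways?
Fix one position: (13-1)! = 479001600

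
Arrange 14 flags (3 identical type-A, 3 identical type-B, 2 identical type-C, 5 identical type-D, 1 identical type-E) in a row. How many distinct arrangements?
14! / (3! × 3! × 2! × 5! × 1!) = 10090080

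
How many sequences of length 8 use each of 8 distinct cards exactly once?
8! = 40320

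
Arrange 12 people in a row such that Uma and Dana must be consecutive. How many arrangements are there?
Treat the 2 as one block: (12-2+1)! × 2! = 39916800 × 2 = 79833600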